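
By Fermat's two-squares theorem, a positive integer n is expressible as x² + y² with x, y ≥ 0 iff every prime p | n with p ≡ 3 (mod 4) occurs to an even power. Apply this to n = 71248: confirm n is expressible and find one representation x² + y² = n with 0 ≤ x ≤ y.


Step 1: Factor n = 71248 = 2^4 · 61 · 73.
Step 2: Check the mod-4 condition on each prime factor: 2 = 2 (special); 61 ≡ 1 (mod 4), exponent 1; 73 ≡ 1 (mod 4), exponent 1.
All primes ≡ 3 (mod 4) appear to even exponent (or don't appear), so by the two-squares theorem n IS expressible as a sum of two squares.
Step 3: Build a representation. Group n = k² · m with k = 4 and m = 61 · 73 = 4453 (a product of primes ≡ 1 (mod 4)); a representation of m scales to one of n via (k·x)² + (k·y)² = k²(x² + y²). Each prime p ≡ 1 (mod 4) is itself a sum of two squares; find a² by testing p − a² for a perfect square:
  61: 61 − 1² = 60, 61 − 2² = 57, 61 − 3² = 52, 61 − 4² = 45, 61 − 5² = 36 = 6² ⇒ 61 = 5² + 6².
  73: 73 − 1² = 72, 73 − 2² = 69, 73 − 3² = 64 = 8² ⇒ 73 = 3² + 8².
  Combine using the Brahmagupta–Fibonacci identity (a² + b²)(c² + d²) = (ac − bd)² + (ad + bc)² = (ac + bd)² + (ad − bc)²:
  61 · 73 = 4453: from (5² + 6²)(3² + 8²), take (5·3 − 6·8, 5·8 + 6·3) = (15 − 48, 40 + 18) = (-33, 58); dropping signs (only squares matter) gives (33, 58); check 33² + 58² = 1089 + 3364 = 4453 ✓.
  Scale by k = 4: (4·33, 4·58) = (132, 232).
Step 4: Order so x ≤ y and verify: 132² + 232² = 17424 + 53824 = 71248 = n. ✓

n = 71248 = 132² + 232² (one valid representation with x ≤ y).


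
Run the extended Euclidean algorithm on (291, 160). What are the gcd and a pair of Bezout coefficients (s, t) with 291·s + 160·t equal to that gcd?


Euclidean algorithm on (291, 160) — divide until remainder is 0:
  291 = 1 · 160 + 131
  160 = 1 · 131 + 29
  131 = 4 · 29 + 15
  29 = 1 · 15 + 14
  15 = 1 · 14 + 1
  14 = 14 · 1 + 0
gcd(291, 160) = 1.
Track Bezout coefficients alongside the remainders: start with r₀ = 291 = a·1 + b·0 (s = 1, t = 0) and r₁ = 160 = a·0 + b·1 (s = 0, t = 1); each new remainder r_{k+1} = r_{k-1} − q_k·r_k inherits s_{k+1} = s_{k-1} − q_k·s_k, t_{k+1} = t_{k-1} − q_k·t_k, so r_k = a·s_k + b·t_k at every step:
  q = 1: r = 131, s = 1 − 1·0 = 1, t = 0 − 1·1 = -1  (check: 291·1 + 160·(-1) = 131)
  q = 1: r = 29, s = 0 − 1·1 = -1, t = 1 − 1·(-1) = 2  (check: 291·(-1) + 160·2 = 29)
  q = 4: r = 15, s = 1 − 4·(-1) = 5, t = -1 − 4·2 = -9  (check: 291·5 + 160·(-9) = 15)
  q = 1: r = 14, s = -1 − 1·5 = -6, t = 2 − 1·(-9) = 11  (check: 291·(-6) + 160·11 = 14)
  q = 1: r = 1, s = 5 − 1·(-6) = 11, t = -9 − 1·11 = -20  (check: 291·11 + 160·(-20) = 1)
The row with r = 1 (the gcd) gives the Bezout coefficients s = 11, t = -20.
Result: 291 · (11) + 160 · (-20) = 1.

gcd(291, 160) = 1; s = 11, t = -20 (check: 291·11 + 160·(-20) = 1).


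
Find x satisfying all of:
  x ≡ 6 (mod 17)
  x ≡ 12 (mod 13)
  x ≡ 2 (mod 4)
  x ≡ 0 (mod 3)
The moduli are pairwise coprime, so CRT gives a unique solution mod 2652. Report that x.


Product of moduli M = 17 · 13 · 4 · 3 = 2652.
Merge one congruence at a time:
  Start: x ≡ 6 (mod 17).
  Combine with x ≡ 12 (mod 13); new modulus lcm = 221.
    Write x = 6 + 17·t and substitute into x ≡ 12 (mod 13): 17·t ≡ 12 − 6 = 6 (mod 13).
    Reduce coefficients mod 13: 4·t ≡ 6 (mod 13).
    The inverse of 4 mod 13 is 10 (since 4·10 = 40 = 3·13 + 1), so t ≡ 10·6 = 60 ≡ 8 (mod 13).
    Then x = 6 + 17·8 = 142, valid modulo lcm(17, 13) = 221: x ≡ 142 (mod 221).
  Combine with x ≡ 2 (mod 4); new modulus lcm = 884.
    Write x = 142 + 221·t and substitute into x ≡ 2 (mod 4): 221·t ≡ 2 − 142 = -140 (mod 4).
    Reduce coefficients mod 4: 1·t ≡ 0 (mod 4).
    So t ≡ 0 (mod 4).
    Then x = 142 + 221·0 = 142, valid modulo lcm(221, 4) = 884: x ≡ 142 (mod 884).
  Combine with x ≡ 0 (mod 3); new modulus lcm = 2652.
    Write x = 142 + 884·t and substitute into x ≡ 0 (mod 3): 884·t ≡ 0 − 142 = -142 (mod 3).
    Reduce coefficients mod 3: 2·t ≡ 2 (mod 3).
    The inverse of 2 mod 3 is 2 (since 2·2 = 4 = 1·3 + 1), so t ≡ 2·2 = 4 ≡ 1 (mod 3).
    Then x = 142 + 884·1 = 1026, valid modulo lcm(884, 3) = 2652: x ≡ 1026 (mod 2652).
Verify against each original: 1026 mod 17 = 6, 1026 mod 13 = 12, 1026 mod 4 = 2, 1026 mod 3 = 0.

x ≡ 1026 (mod 2652).


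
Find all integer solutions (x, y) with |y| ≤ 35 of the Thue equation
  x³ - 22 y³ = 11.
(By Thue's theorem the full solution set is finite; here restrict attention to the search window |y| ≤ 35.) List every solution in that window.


The equation is x³ - 22y³ = 11. For fixed y, x³ = 22·y³ + 11, so a solution requires the RHS to be a perfect cube.
Strategy: iterate y from -35 to 35, compute RHS = 22·y³ + 11, and check whether it is a (positive or negative) perfect cube.
Check small values of y:
  y = 0: RHS = 11 is not a perfect cube.
  y = 1: RHS = 33 is not a perfect cube.
  y = -1: RHS = -11 is not a perfect cube.
  y = 2: RHS = 187 is not a perfect cube.
  y = -2: RHS = -165 is not a perfect cube.
  y = 3: RHS = 605 is not a perfect cube.
  y = -3: RHS = -583 is not a perfect cube.
Continuing the search up to |y| = 35 finds no solutions either.
No (x, y) in the scanned range satisfies the equation.

No integer solutions with |y| ≤ 35.


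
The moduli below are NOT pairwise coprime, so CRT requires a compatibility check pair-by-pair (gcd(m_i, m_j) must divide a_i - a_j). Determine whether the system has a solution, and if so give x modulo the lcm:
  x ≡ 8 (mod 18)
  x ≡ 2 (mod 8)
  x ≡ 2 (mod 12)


Moduli 18, 8, 12 are not pairwise coprime, so CRT works modulo lcm(m_i) when all pairwise compatibility conditions hold.
Pairwise compatibility: gcd(m_i, m_j) must divide a_i - a_j for every pair.
Merge one congruence at a time:
  Start: x ≡ 8 (mod 18).
  Combine with x ≡ 2 (mod 8): gcd(18, 8) = 2; 2 - 8 = -6, which IS divisible by 2, so compatible.
    Write x = 8 + 18·t and substitute into x ≡ 2 (mod 8): 18·t ≡ 2 − 8 = -6 (mod 8).
    Divide the congruence (and modulus) by g = 2: 9·t ≡ -3 (mod 4).
    Reduce coefficients mod 4: 1·t ≡ 1 (mod 4).
    So t ≡ 1 (mod 4).
    Then x = 8 + 18·1 = 26, valid modulo lcm(18, 8) = 72: x ≡ 26 (mod 72).
  Combine with x ≡ 2 (mod 12): gcd(72, 12) = 12; 2 - 26 = -24, which IS divisible by 12, so compatible.
    Write x = 26 + 72·t and substitute into x ≡ 2 (mod 12): 72·t ≡ 2 − 26 = -24 (mod 12).
    Divide the congruence (and modulus) by g = 12: 6·t ≡ -2 (mod 1).
    Modulo 1 every t works; take t = 0.
    Then x = 26 + 72·0 = 26, valid modulo lcm(72, 12) = 72: x ≡ 26 (mod 72).
Verify: 26 mod 18 = 8, 26 mod 8 = 2, 26 mod 12 = 2.

x ≡ 26 (mod 72).


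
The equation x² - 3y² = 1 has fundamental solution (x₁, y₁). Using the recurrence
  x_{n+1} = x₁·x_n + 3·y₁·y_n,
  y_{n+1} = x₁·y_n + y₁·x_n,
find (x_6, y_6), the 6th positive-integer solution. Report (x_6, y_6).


Step 1: Find the fundamental solution (x₁, y₁) of x² - 3y² = 1.
  Expand √3 as a continued fraction. a₀ = ⌊√3⌋ = 1; iterate m_{k+1} = d_k·a_k − m_k, d_{k+1} = (3 − m_{k+1}²)/d_k, a_{k+1} = ⌊(a₀ + m_{k+1})/d_{k+1}⌋ (starting m₀ = 0, d₀ = 1), with convergents p_k = a_k·p_{k-1} + p_{k-2}, q_k = a_k·q_{k-1} + q_{k-2} (p₋₁ = 1, q₋₁ = 0):
  k = 0: a₀ = 1; p₀/q₀ = 1/1; p₀² − 3·q₀² = 1 − 3 = -2.
  k = 1: m = 1, d = 2, a = ⌊(1 + 1)/2⌋ = 1; p/q = (1·1 + 1)/(1·1 + 0) = 2/1; p² − 3·q² = 4 − 3 = 1.
  The first convergent with p² − 3·q² = 1 gives the fundamental solution (x₁, y₁) = (2, 1).
Step 2: Apply the recurrence (x_{n+1}, y_{n+1}) = (x₁x_n + 3y₁y_n, x₁y_n + y₁x_n) repeatedly.
  From (x_1, y_1) = (2, 1): x_2 = 2·2 + 3·1·1 = 7; y_2 = 2·1 + 1·2 = 4.
  From (x_2, y_2) = (7, 4): x_3 = 2·7 + 3·1·4 = 26; y_3 = 2·4 + 1·7 = 15.
  From (x_3, y_3) = (26, 15): x_4 = 2·26 + 3·1·15 = 97; y_4 = 2·15 + 1·26 = 56.
  From (x_4, y_4) = (97, 56): x_5 = 2·97 + 3·1·56 = 362; y_5 = 2·56 + 1·97 = 209.
  From (x_5, y_5) = (362, 209): x_6 = 2·362 + 3·1·209 = 1351; y_6 = 2·209 + 1·362 = 780.
Step 3: Verify x_6² - 3·y_6² = 1825201 - 1825200 = 1 (should be 1). ✓

(x_1, y_1) = (2, 1); (x_6, y_6) = (1351, 780).


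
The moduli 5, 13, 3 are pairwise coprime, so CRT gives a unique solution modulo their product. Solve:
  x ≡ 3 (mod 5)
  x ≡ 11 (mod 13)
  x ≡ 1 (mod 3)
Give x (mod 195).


Moduli 5, 13, 3 are pairwise coprime; by CRT there is a unique solution modulo M = 5 · 13 · 3 = 195.
Solve pairwise, accumulating the modulus:
  Start with x ≡ 3 (mod 5).
  Combine with x ≡ 11 (mod 13): since gcd(5, 13) = 1, we get a unique residue mod 65.
    Write x = 3 + 5·t and substitute into x ≡ 11 (mod 13): 5·t ≡ 11 − 3 = 8 (mod 13).
    The inverse of 5 mod 13 is 8 (since 5·8 = 40 = 3·13 + 1), so t ≡ 8·8 = 64 ≡ 12 (mod 13).
    Then x = 3 + 5·12 = 63, valid modulo lcm(5, 13) = 65: x ≡ 63 (mod 65).
  Combine with x ≡ 1 (mod 3): since gcd(65, 3) = 1, we get a unique residue mod 195.
    Write x = 63 + 65·t and substitute into x ≡ 1 (mod 3): 65·t ≡ 1 − 63 = -62 (mod 3).
    Reduce coefficients mod 3: 2·t ≡ 1 (mod 3).
    The inverse of 2 mod 3 is 2 (since 2·2 = 4 = 1·3 + 1), so t ≡ 2·1 = 2 ≡ 2 (mod 3).
    Then x = 63 + 65·2 = 193, valid modulo lcm(65, 3) = 195: x ≡ 193 (mod 195).
Verify: 193 mod 5 = 3 ✓, 193 mod 13 = 11 ✓, 193 mod 3 = 1 ✓.

x ≡ 193 (mod 195).


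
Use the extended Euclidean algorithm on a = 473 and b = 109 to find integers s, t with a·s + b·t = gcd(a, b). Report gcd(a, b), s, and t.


Euclidean algorithm on (473, 109) — divide until remainder is 0:
  473 = 4 · 109 + 37
  109 = 2 · 37 + 35
  37 = 1 · 35 + 2
  35 = 17 · 2 + 1
  2 = 2 · 1 + 0
gcd(473, 109) = 1.
Track Bezout coefficients alongside the remainders: start with r₀ = 473 = a·1 + b·0 (s = 1, t = 0) and r₁ = 109 = a·0 + b·1 (s = 0, t = 1); each new remainder r_{k+1} = r_{k-1} − q_k·r_k inherits s_{k+1} = s_{k-1} − q_k·s_k, t_{k+1} = t_{k-1} − q_k·t_k, so r_k = a·s_k + b·t_k at every step:
  q = 4: r = 37, s = 1 − 4·0 = 1, t = 0 − 4·1 = -4  (check: 473·1 + 109·(-4) = 37)
  q = 2: r = 35, s = 0 − 2·1 = -2, t = 1 − 2·(-4) = 9  (check: 473·(-2) + 109·9 = 35)
  q = 1: r = 2, s = 1 − 1·(-2) = 3, t = -4 − 1·9 = -13  (check: 473·3 + 109·(-13) = 2)
  q = 17: r = 1, s = -2 − 17·3 = -53, t = 9 − 17·(-13) = 230  (check: 473·(-53) + 109·230 = 1)
The row with r = 1 (the gcd) gives the Bezout coefficients s = -53, t = 230.
Result: 473 · (-53) + 109 · (230) = 1.

gcd(473, 109) = 1; s = -53, t = 230 (check: 473·(-53) + 109·230 = 1).


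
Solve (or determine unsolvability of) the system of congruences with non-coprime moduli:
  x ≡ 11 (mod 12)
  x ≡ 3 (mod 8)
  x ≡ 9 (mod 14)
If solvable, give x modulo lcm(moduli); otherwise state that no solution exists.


Moduli 12, 8, 14 are not pairwise coprime, so CRT works modulo lcm(m_i) when all pairwise compatibility conditions hold.
Pairwise compatibility: gcd(m_i, m_j) must divide a_i - a_j for every pair.
Merge one congruence at a time:
  Start: x ≡ 11 (mod 12).
  Combine with x ≡ 3 (mod 8): gcd(12, 8) = 4; 3 - 11 = -8, which IS divisible by 4, so compatible.
    Write x = 11 + 12·t and substitute into x ≡ 3 (mod 8): 12·t ≡ 3 − 11 = -8 (mod 8).
    Divide the congruence (and modulus) by g = 4: 3·t ≡ -2 (mod 2).
    Reduce coefficients mod 2: 1·t ≡ 0 (mod 2).
    So t ≡ 0 (mod 2).
    Then x = 11 + 12·0 = 11, valid modulo lcm(12, 8) = 24: x ≡ 11 (mod 24).
  Combine with x ≡ 9 (mod 14): gcd(24, 14) = 2; 9 - 11 = -2, which IS divisible by 2, so compatible.
    Write x = 11 + 24·t and substitute into x ≡ 9 (mod 14): 24·t ≡ 9 − 11 = -2 (mod 14).
    Divide the congruence (and modulus) by g = 2: 12·t ≡ -1 (mod 7).
    Reduce coefficients mod 7: 5·t ≡ 6 (mod 7).
    The inverse of 5 mod 7 is 3 (since 5·3 = 15 = 2·7 + 1), so t ≡ 3·6 = 18 ≡ 4 (mod 7).
    Then x = 11 + 24·4 = 107, valid modulo lcm(24, 14) = 168: x ≡ 107 (mod 168).
Verify: 107 mod 12 = 11, 107 mod 8 = 3, 107 mod 14 = 9.

x ≡ 107 (mod 168).


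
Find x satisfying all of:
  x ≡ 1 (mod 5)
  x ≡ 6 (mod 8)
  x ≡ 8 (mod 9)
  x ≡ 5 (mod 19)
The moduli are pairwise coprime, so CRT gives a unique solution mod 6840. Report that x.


Product of moduli M = 5 · 8 · 9 · 19 = 6840.
Merge one congruence at a time:
  Start: x ≡ 1 (mod 5).
  Combine with x ≡ 6 (mod 8); new modulus lcm = 40.
    Write x = 1 + 5·t and substitute into x ≡ 6 (mod 8): 5·t ≡ 6 − 1 = 5 (mod 8).
    The inverse of 5 mod 8 is 5 (since 5·5 = 25 = 3·8 + 1), so t ≡ 5·5 = 25 ≡ 1 (mod 8).
    Then x = 1 + 5·1 = 6, valid modulo lcm(5, 8) = 40: x ≡ 6 (mod 40).
  Combine with x ≡ 8 (mod 9); new modulus lcm = 360.
    Write x = 6 + 40·t and substitute into x ≡ 8 (mod 9): 40·t ≡ 8 − 6 = 2 (mod 9).
    Reduce coefficients mod 9: 4·t ≡ 2 (mod 9).
    The inverse of 4 mod 9 is 7 (since 4·7 = 28 = 3·9 + 1), so t ≡ 7·2 = 14 ≡ 5 (mod 9).
    Then x = 6 + 40·5 = 206, valid modulo lcm(40, 9) = 360: x ≡ 206 (mod 360).
  Combine with x ≡ 5 (mod 19); new modulus lcm = 6840.
    Write x = 206 + 360·t and substitute into x ≡ 5 (mod 19): 360·t ≡ 5 − 206 = -201 (mod 19).
    Reduce coefficients mod 19: 18·t ≡ 8 (mod 19).
    The inverse of 18 mod 19 is 18 (since 18·18 = 324 = 17·19 + 1), so t ≡ 18·8 = 144 ≡ 11 (mod 19).
    Then x = 206 + 360·11 = 4166, valid modulo lcm(360, 19) = 6840: x ≡ 4166 (mod 6840).
Verify against each original: 4166 mod 5 = 1, 4166 mod 8 = 6, 4166 mod 9 = 8, 4166 mod 19 = 5.

x ≡ 4166 (mod 6840).


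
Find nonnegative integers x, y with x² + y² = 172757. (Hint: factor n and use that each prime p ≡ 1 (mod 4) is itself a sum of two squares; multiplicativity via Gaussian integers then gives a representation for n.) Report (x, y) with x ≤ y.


Step 1: Factor n = 172757 = 13 · 97 · 137.
Step 2: Check the mod-4 condition on each prime factor: 13 ≡ 1 (mod 4), exponent 1; 97 ≡ 1 (mod 4), exponent 1; 137 ≡ 1 (mod 4), exponent 1.
All primes ≡ 3 (mod 4) appear to even exponent (or don't appear), so by the two-squares theorem n IS expressible as a sum of two squares.
Step 3: Build a representation. Here n = 13 · 97 · 137 is a product of primes ≡ 1 (mod 4). Each prime p ≡ 1 (mod 4) is itself a sum of two squares; find a² by testing p − a² for a perfect square:
  13: 13 − 1² = 12, 13 − 2² = 9 = 3² ⇒ 13 = 2² + 3².
  97: 97 − 1² = 96, 97 − 2² = 93, 97 − 3² = 88, 97 − 4² = 81 = 9² ⇒ 97 = 4² + 9².
  137: 137 − 1² = 136, 137 − 2² = 133, 137 − 3² = 128, 137 − 4² = 121 = 11² ⇒ 137 = 4² + 11².
  Combine using the Brahmagupta–Fibonacci identity (a² + b²)(c² + d²) = (ac − bd)² + (ad + bc)² = (ac + bd)² + (ad − bc)²:
  13 · 97 = 1261: from (2² + 3²)(4² + 9²), take (2·4 − 3·9, 2·9 + 3·4) = (8 − 27, 18 + 12) = (-19, 30); dropping signs (only squares matter) gives (19, 30); check 19² + 30² = 361 + 900 = 1261 ✓.
  1261 · 137 = 172757: from (19² + 30²)(4² + 11²), take (19·4 − 30·11, 19·11 + 30·4) = (76 − 330, 209 + 120) = (-254, 329); dropping signs (only squares matter) gives (254, 329); check 254² + 329² = 64516 + 108241 = 172757 ✓.
Step 4: Order so x ≤ y and verify: 254² + 329² = 64516 + 108241 = 172757 = n. ✓

n = 172757 = 254² + 329² (one valid representation with x ≤ y).


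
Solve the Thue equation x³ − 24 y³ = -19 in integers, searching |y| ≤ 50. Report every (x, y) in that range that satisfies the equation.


The equation is x³ - 24y³ = -19. For fixed y, x³ = 24·y³ − 19, so a solution requires the RHS to be a perfect cube.
Strategy: iterate y from -50 to 50, compute RHS = 24·y³ − 19, and check whether it is a (positive or negative) perfect cube.
Check small values of y:
  y = 0: RHS = -19 is not a perfect cube.
  y = 1: RHS = 5 is not a perfect cube.
  y = -1: RHS = -43 is not a perfect cube.
  y = 2: RHS = 173 is not a perfect cube.
  y = -2: RHS = -211 is not a perfect cube.
  y = 3: RHS = 629 is not a perfect cube.
  y = -3: RHS = -667 is not a perfect cube.
Continuing the search up to |y| = 50 finds no solutions either.
No (x, y) in the scanned range satisfies the equation.

No integer solutions with |y| ≤ 50.


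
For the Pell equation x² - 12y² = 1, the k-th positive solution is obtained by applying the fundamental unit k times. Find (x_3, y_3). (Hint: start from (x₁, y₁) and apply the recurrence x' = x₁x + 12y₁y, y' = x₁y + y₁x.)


Step 1: Find the fundamental solution (x₁, y₁) of x² - 12y² = 1.
  Expand √12 as a continued fraction. a₀ = ⌊√12⌋ = 3; iterate m_{k+1} = d_k·a_k − m_k, d_{k+1} = (12 − m_{k+1}²)/d_k, a_{k+1} = ⌊(a₀ + m_{k+1})/d_{k+1}⌋ (starting m₀ = 0, d₀ = 1), with convergents p_k = a_k·p_{k-1} + p_{k-2}, q_k = a_k·q_{k-1} + q_{k-2} (p₋₁ = 1, q₋₁ = 0):
  k = 0: a₀ = 3; p₀/q₀ = 3/1; p₀² − 12·q₀² = 9 − 12 = -3.
  k = 1: m = 3, d = 3, a = ⌊(3 + 3)/3⌋ = 2; p/q = (2·3 + 1)/(2·1 + 0) = 7/2; p² − 12·q² = 49 − 48 = 1.
  The first convergent with p² − 12·q² = 1 gives the fundamental solution (x₁, y₁) = (7, 2).
Step 2: Apply the recurrence (x_{n+1}, y_{n+1}) = (x₁x_n + 12y₁y_n, x₁y_n + y₁x_n) repeatedly.
  From (x_1, y_1) = (7, 2): x_2 = 7·7 + 12·2·2 = 97; y_2 = 7·2 + 2·7 = 28.
  From (x_2, y_2) = (97, 28): x_3 = 7·97 + 12·2·28 = 1351; y_3 = 7·28 + 2·97 = 390.
Step 3: Verify x_3² - 12·y_3² = 1825201 - 1825200 = 1 (should be 1). ✓

(x_1, y_1) = (7, 2); (x_3, y_3) = (1351, 390).


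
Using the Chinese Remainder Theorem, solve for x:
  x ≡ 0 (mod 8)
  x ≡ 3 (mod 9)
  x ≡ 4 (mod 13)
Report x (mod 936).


Moduli 8, 9, 13 are pairwise coprime; by CRT there is a unique solution modulo M = 8 · 9 · 13 = 936.
Solve pairwise, accumulating the modulus:
  Start with x ≡ 0 (mod 8).
  Combine with x ≡ 3 (mod 9): since gcd(8, 9) = 1, we get a unique residue mod 72.
    Write x = 0 + 8·t and substitute into x ≡ 3 (mod 9): 8·t ≡ 3 − 0 = 3 (mod 9).
    The inverse of 8 mod 9 is 8 (since 8·8 = 64 = 7·9 + 1), so t ≡ 8·3 = 24 ≡ 6 (mod 9).
    Then x = 0 + 8·6 = 48, valid modulo lcm(8, 9) = 72: x ≡ 48 (mod 72).
  Combine with x ≡ 4 (mod 13): since gcd(72, 13) = 1, we get a unique residue mod 936.
    Write x = 48 + 72·t and substitute into x ≡ 4 (mod 13): 72·t ≡ 4 − 48 = -44 (mod 13).
    Reduce coefficients mod 13: 7·t ≡ 8 (mod 13).
    The inverse of 7 mod 13 is 2 (since 7·2 = 14 = 1·13 + 1), so t ≡ 2·8 = 16 ≡ 3 (mod 13).
    Then x = 48 + 72·3 = 264, valid modulo lcm(72, 13) = 936: x ≡ 264 (mod 936).
Verify: 264 mod 8 = 0 ✓, 264 mod 9 = 3 ✓, 264 mod 13 = 4 ✓.

x ≡ 264 (mod 936).


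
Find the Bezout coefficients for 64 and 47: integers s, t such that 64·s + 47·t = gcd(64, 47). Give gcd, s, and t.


Euclidean algorithm on (64, 47) — divide until remainder is 0:
  64 = 1 · 47 + 17
  47 = 2 · 17 + 13
  17 = 1 · 13 + 4
  13 = 3 · 4 + 1
  4 = 4 · 1 + 0
gcd(64, 47) = 1.
Track Bezout coefficients alongside the remainders: start with r₀ = 64 = a·1 + b·0 (s = 1, t = 0) and r₁ = 47 = a·0 + b·1 (s = 0, t = 1); each new remainder r_{k+1} = r_{k-1} − q_k·r_k inherits s_{k+1} = s_{k-1} − q_k·s_k, t_{k+1} = t_{k-1} − q_k·t_k, so r_k = a·s_k + b·t_k at every step:
  q = 1: r = 17, s = 1 − 1·0 = 1, t = 0 − 1·1 = -1  (check: 64·1 + 47·(-1) = 17)
  q = 2: r = 13, s = 0 − 2·1 = -2, t = 1 − 2·(-1) = 3  (check: 64·(-2) + 47·3 = 13)
  q = 1: r = 4, s = 1 − 1·(-2) = 3, t = -1 − 1·3 = -4  (check: 64·3 + 47·(-4) = 4)
  q = 3: r = 1, s = -2 − 3·3 = -11, t = 3 − 3·(-4) = 15  (check: 64·(-11) + 47·15 = 1)
The row with r = 1 (the gcd) gives the Bezout coefficients s = -11, t = 15.
Result: 64 · (-11) + 47 · (15) = 1.

gcd(64, 47) = 1; s = -11, t = 15 (check: 64·(-11) + 47·15 = 1).


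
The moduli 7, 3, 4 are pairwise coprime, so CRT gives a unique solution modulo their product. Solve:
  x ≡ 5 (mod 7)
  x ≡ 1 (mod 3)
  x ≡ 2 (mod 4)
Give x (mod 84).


Moduli 7, 3, 4 are pairwise coprime; by CRT there is a unique solution modulo M = 7 · 3 · 4 = 84.
Solve pairwise, accumulating the modulus:
  Start with x ≡ 5 (mod 7).
  Combine with x ≡ 1 (mod 3): since gcd(7, 3) = 1, we get a unique residue mod 21.
    Write x = 5 + 7·t and substitute into x ≡ 1 (mod 3): 7·t ≡ 1 − 5 = -4 (mod 3).
    Reduce coefficients mod 3: 1·t ≡ 2 (mod 3).
    So t ≡ 2 (mod 3).
    Then x = 5 + 7·2 = 19, valid modulo lcm(7, 3) = 21: x ≡ 19 (mod 21).
  Combine with x ≡ 2 (mod 4): since gcd(21, 4) = 1, we get a unique residue mod 84.
    Write x = 19 + 21·t and substitute into x ≡ 2 (mod 4): 21·t ≡ 2 − 19 = -17 (mod 4).
    Reduce coefficients mod 4: 1·t ≡ 3 (mod 4).
    So t ≡ 3 (mod 4).
    Then x = 19 + 21·3 = 82, valid modulo lcm(21, 4) = 84: x ≡ 82 (mod 84).
Verify: 82 mod 7 = 5 ✓, 82 mod 3 = 1 ✓, 82 mod 4 = 2 ✓.

x ≡ 82 (mod 84).


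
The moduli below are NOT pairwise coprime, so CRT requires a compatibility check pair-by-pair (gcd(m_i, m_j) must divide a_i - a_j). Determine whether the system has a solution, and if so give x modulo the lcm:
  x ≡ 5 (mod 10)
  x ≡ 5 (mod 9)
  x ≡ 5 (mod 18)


Moduli 10, 9, 18 are not pairwise coprime, so CRT works modulo lcm(m_i) when all pairwise compatibility conditions hold.
Pairwise compatibility: gcd(m_i, m_j) must divide a_i - a_j for every pair.
Merge one congruence at a time:
  Start: x ≡ 5 (mod 10).
  Combine with x ≡ 5 (mod 9): gcd(10, 9) = 1; 5 - 5 = 0, which IS divisible by 1, so compatible.
    Write x = 5 + 10·t and substitute into x ≡ 5 (mod 9): 10·t ≡ 5 − 5 = 0 (mod 9).
    Reduce coefficients mod 9: 1·t ≡ 0 (mod 9).
    So t ≡ 0 (mod 9).
    Then x = 5 + 10·0 = 5, valid modulo lcm(10, 9) = 90: x ≡ 5 (mod 90).
  Combine with x ≡ 5 (mod 18): gcd(90, 18) = 18; 5 - 5 = 0, which IS divisible by 18, so compatible.
    Write x = 5 + 90·t and substitute into x ≡ 5 (mod 18): 90·t ≡ 5 − 5 = 0 (mod 18).
    Divide the congruence (and modulus) by g = 18: 5·t ≡ 0 (mod 1).
    Modulo 1 every t works; take t = 0.
    Then x = 5 + 90·0 = 5, valid modulo lcm(90, 18) = 90: x ≡ 5 (mod 90).
Verify: 5 mod 10 = 5, 5 mod 9 = 5, 5 mod 18 = 5.

x ≡ 5 (mod 90).


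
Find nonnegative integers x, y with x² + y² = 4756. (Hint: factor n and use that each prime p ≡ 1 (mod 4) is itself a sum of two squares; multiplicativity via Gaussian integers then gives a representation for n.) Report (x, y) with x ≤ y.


Step 1: Factor n = 4756 = 2^2 · 29 · 41.
Step 2: Check the mod-4 condition on each prime factor: 2 = 2 (special); 29 ≡ 1 (mod 4), exponent 1; 41 ≡ 1 (mod 4), exponent 1.
All primes ≡ 3 (mod 4) appear to even exponent (or don't appear), so by the two-squares theorem n IS expressible as a sum of two squares.
Step 3: Build a representation. Group n = k² · m with k = 2 and m = 29 · 41 = 1189 (a product of primes ≡ 1 (mod 4)); a representation of m scales to one of n via (k·x)² + (k·y)² = k²(x² + y²). Each prime p ≡ 1 (mod 4) is itself a sum of two squares; find a² by testing p − a² for a perfect square:
  29: 29 − 1² = 28, 29 − 2² = 25 = 5² ⇒ 29 = 2² + 5².
  41: 41 − 1² = 40, 41 − 2² = 37, 41 − 3² = 32, 41 − 4² = 25 = 5² ⇒ 41 = 4² + 5².
  Combine using the Brahmagupta–Fibonacci identity (a² + b²)(c² + d²) = (ac − bd)² + (ad + bc)² = (ac + bd)² + (ad − bc)²:
  29 · 41 = 1189: from (2² + 5²)(4² + 5²), take (2·4 − 5·5, 2·5 + 5·4) = (8 − 25, 10 + 20) = (-17, 30); dropping signs (only squares matter) gives (17, 30); check 17² + 30² = 289 + 900 = 1189 ✓.
  Scale by k = 2: (2·17, 2·30) = (34, 60).
Step 4: Order so x ≤ y and verify: 34² + 60² = 1156 + 3600 = 4756 = n. ✓

n = 4756 = 34² + 60² (one valid representation with x ≤ y).


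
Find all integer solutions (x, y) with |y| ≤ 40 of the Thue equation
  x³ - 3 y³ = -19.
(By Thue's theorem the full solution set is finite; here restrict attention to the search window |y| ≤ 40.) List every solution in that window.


The equation is x³ - 3y³ = -19. For fixed y, x³ = 3·y³ − 19, so a solution requires the RHS to be a perfect cube.
Strategy: iterate y from -40 to 40, compute RHS = 3·y³ − 19, and check whether it is a (positive or negative) perfect cube.
Check small values of y:
  y = 0: RHS = -19 is not a perfect cube.
  y = 1: RHS = -16 is not a perfect cube.
  y = -1: RHS = -22 is not a perfect cube.
  y = 2: RHS = 5 is not a perfect cube.
  y = -2: RHS = -43 is not a perfect cube.
  y = 3: RHS = 62 is not a perfect cube.
  y = -3: RHS = -100 is not a perfect cube.
Continuing the search up to |y| = 40 finds no solutions either.
No (x, y) in the scanned range satisfies the equation.

No integer solutions with |y| ≤ 40.


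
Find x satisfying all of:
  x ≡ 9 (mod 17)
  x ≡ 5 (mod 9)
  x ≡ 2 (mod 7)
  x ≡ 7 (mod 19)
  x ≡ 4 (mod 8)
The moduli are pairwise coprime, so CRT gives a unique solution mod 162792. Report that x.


Product of moduli M = 17 · 9 · 7 · 19 · 8 = 162792.
Merge one congruence at a time:
  Start: x ≡ 9 (mod 17).
  Combine with x ≡ 5 (mod 9); new modulus lcm = 153.
    Write x = 9 + 17·t and substitute into x ≡ 5 (mod 9): 17·t ≡ 5 − 9 = -4 (mod 9).
    Reduce coefficients mod 9: 8·t ≡ 5 (mod 9).
    The inverse of 8 mod 9 is 8 (since 8·8 = 64 = 7·9 + 1), so t ≡ 8·5 = 40 ≡ 4 (mod 9).
    Then x = 9 + 17·4 = 77, valid modulo lcm(17, 9) = 153: x ≡ 77 (mod 153).
  Combine with x ≡ 2 (mod 7); new modulus lcm = 1071.
    Write x = 77 + 153·t and substitute into x ≡ 2 (mod 7): 153·t ≡ 2 − 77 = -75 (mod 7).
    Reduce coefficients mod 7: 6·t ≡ 2 (mod 7).
    The inverse of 6 mod 7 is 6 (since 6·6 = 36 = 5·7 + 1), so t ≡ 6·2 = 12 ≡ 5 (mod 7).
    Then x = 77 + 153·5 = 842, valid modulo lcm(153, 7) = 1071: x ≡ 842 (mod 1071).
  Combine with x ≡ 7 (mod 19); new modulus lcm = 20349.
    Write x = 842 + 1071·t and substitute into x ≡ 7 (mod 19): 1071·t ≡ 7 − 842 = -835 (mod 19).
    Reduce coefficients mod 19: 7·t ≡ 1 (mod 19).
    The inverse of 7 mod 19 is 11 (since 7·11 = 77 = 4·19 + 1), so t ≡ 11·1 = 11 ≡ 11 (mod 19).
    Then x = 842 + 1071·11 = 12623, valid modulo lcm(1071, 19) = 20349: x ≡ 12623 (mod 20349).
  Combine with x ≡ 4 (mod 8); new modulus lcm = 162792.
    Write x = 12623 + 20349·t and substitute into x ≡ 4 (mod 8): 20349·t ≡ 4 − 12623 = -12619 (mod 8).
    Reduce coefficients mod 8: 5·t ≡ 5 (mod 8).
    The inverse of 5 mod 8 is 5 (since 5·5 = 25 = 3·8 + 1), so t ≡ 5·5 = 25 ≡ 1 (mod 8).
    Then x = 12623 + 20349·1 = 32972, valid modulo lcm(20349, 8) = 162792: x ≡ 32972 (mod 162792).
Verify against each original: 32972 mod 17 = 9, 32972 mod 9 = 5, 32972 mod 7 = 2, 32972 mod 19 = 7, 32972 mod 8 = 4.

x ≡ 32972 (mod 162792).


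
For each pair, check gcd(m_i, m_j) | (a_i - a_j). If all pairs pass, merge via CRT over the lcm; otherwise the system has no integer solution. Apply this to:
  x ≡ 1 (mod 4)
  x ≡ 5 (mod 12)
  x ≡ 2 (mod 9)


Moduli 4, 12, 9 are not pairwise coprime, so CRT works modulo lcm(m_i) when all pairwise compatibility conditions hold.
Pairwise compatibility: gcd(m_i, m_j) must divide a_i - a_j for every pair.
Merge one congruence at a time:
  Start: x ≡ 1 (mod 4).
  Combine with x ≡ 5 (mod 12): gcd(4, 12) = 4; 5 - 1 = 4, which IS divisible by 4, so compatible.
    Write x = 1 + 4·t and substitute into x ≡ 5 (mod 12): 4·t ≡ 5 − 1 = 4 (mod 12).
    Divide the congruence (and modulus) by g = 4: 1·t ≡ 1 (mod 3).
    So t ≡ 1 (mod 3).
    Then x = 1 + 4·1 = 5, valid modulo lcm(4, 12) = 12: x ≡ 5 (mod 12).
  Combine with x ≡ 2 (mod 9): gcd(12, 9) = 3; 2 - 5 = -3, which IS divisible by 3, so compatible.
    Write x = 5 + 12·t and substitute into x ≡ 2 (mod 9): 12·t ≡ 2 − 5 = -3 (mod 9).
    Divide the congruence (and modulus) by g = 3: 4·t ≡ -1 (mod 3).
    Reduce coefficients mod 3: 1·t ≡ 2 (mod 3).
    So t ≡ 2 (mod 3).
    Then x = 5 + 12·2 = 29, valid modulo lcm(12, 9) = 36: x ≡ 29 (mod 36).
Verify: 29 mod 4 = 1, 29 mod 12 = 5, 29 mod 9 = 2.

x ≡ 29 (mod 36).


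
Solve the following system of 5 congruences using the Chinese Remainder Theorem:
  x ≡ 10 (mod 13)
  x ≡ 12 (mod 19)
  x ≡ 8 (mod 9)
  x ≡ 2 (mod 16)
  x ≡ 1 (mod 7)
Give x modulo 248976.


Product of moduli M = 13 · 19 · 9 · 16 · 7 = 248976.
Merge one congruence at a time:
  Start: x ≡ 10 (mod 13).
  Combine with x ≡ 12 (mod 19); new modulus lcm = 247.
    Write x = 10 + 13·t and substitute into x ≡ 12 (mod 19): 13·t ≡ 12 − 10 = 2 (mod 19).
    The inverse of 13 mod 19 is 3 (since 13·3 = 39 = 2·19 + 1), so t ≡ 3·2 = 6 ≡ 6 (mod 19).
    Then x = 10 + 13·6 = 88, valid modulo lcm(13, 19) = 247: x ≡ 88 (mod 247).
  Combine with x ≡ 8 (mod 9); new modulus lcm = 2223.
    Write x = 88 + 247·t and substitute into x ≡ 8 (mod 9): 247·t ≡ 8 − 88 = -80 (mod 9).
    Reduce coefficients mod 9: 4·t ≡ 1 (mod 9).
    The inverse of 4 mod 9 is 7 (since 4·7 = 28 = 3·9 + 1), so t ≡ 7·1 = 7 ≡ 7 (mod 9).
    Then x = 88 + 247·7 = 1817, valid modulo lcm(247, 9) = 2223: x ≡ 1817 (mod 2223).
  Combine with x ≡ 2 (mod 16); new modulus lcm = 35568.
    Write x = 1817 + 2223·t and substitute into x ≡ 2 (mod 16): 2223·t ≡ 2 − 1817 = -1815 (mod 16).
    Reduce coefficients mod 16: 15·t ≡ 9 (mod 16).
    The inverse of 15 mod 16 is 15 (since 15·15 = 225 = 14·16 + 1), so t ≡ 15·9 = 135 ≡ 7 (mod 16).
    Then x = 1817 + 2223·7 = 17378, valid modulo lcm(2223, 16) = 35568: x ≡ 17378 (mod 35568).
  Combine with x ≡ 1 (mod 7); new modulus lcm = 248976.
    Write x = 17378 + 35568·t and substitute into x ≡ 1 (mod 7): 35568·t ≡ 1 − 17378 = -17377 (mod 7).
    Reduce coefficients mod 7: 1·t ≡ 4 (mod 7).
    So t ≡ 4 (mod 7).
    Then x = 17378 + 35568·4 = 159650, valid modulo lcm(35568, 7) = 248976: x ≡ 159650 (mod 248976).
Verify against each original: 159650 mod 13 = 10, 159650 mod 19 = 12, 159650 mod 9 = 8, 159650 mod 16 = 2, 159650 mod 7 = 1.

x ≡ 159650 (mod 248976).


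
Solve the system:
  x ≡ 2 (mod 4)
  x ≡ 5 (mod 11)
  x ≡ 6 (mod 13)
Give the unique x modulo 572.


Moduli 4, 11, 13 are pairwise coprime; by CRT there is a unique solution modulo M = 4 · 11 · 13 = 572.
Solve pairwise, accumulating the modulus:
  Start with x ≡ 2 (mod 4).
  Combine with x ≡ 5 (mod 11): since gcd(4, 11) = 1, we get a unique residue mod 44.
    Write x = 2 + 4·t and substitute into x ≡ 5 (mod 11): 4·t ≡ 5 − 2 = 3 (mod 11).
    The inverse of 4 mod 11 is 3 (since 4·3 = 12 = 1·11 + 1), so t ≡ 3·3 = 9 ≡ 9 (mod 11).
    Then x = 2 + 4·9 = 38, valid modulo lcm(4, 11) = 44: x ≡ 38 (mod 44).
  Combine with x ≡ 6 (mod 13): since gcd(44, 13) = 1, we get a unique residue mod 572.
    Write x = 38 + 44·t and substitute into x ≡ 6 (mod 13): 44·t ≡ 6 − 38 = -32 (mod 13).
    Reduce coefficients mod 13: 5·t ≡ 7 (mod 13).
    The inverse of 5 mod 13 is 8 (since 5·8 = 40 = 3·13 + 1), so t ≡ 8·7 = 56 ≡ 4 (mod 13).
    Then x = 38 + 44·4 = 214, valid modulo lcm(44, 13) = 572: x ≡ 214 (mod 572).
Verify: 214 mod 4 = 2 ✓, 214 mod 11 = 5 ✓, 214 mod 13 = 6 ✓.

x ≡ 214 (mod 572).


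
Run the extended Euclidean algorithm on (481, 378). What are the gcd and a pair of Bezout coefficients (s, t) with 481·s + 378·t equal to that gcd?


Euclidean algorithm on (481, 378) — divide until remainder is 0:
  481 = 1 · 378 + 103
  378 = 3 · 103 + 69
  103 = 1 · 69 + 34
  69 = 2 · 34 + 1
  34 = 34 · 1 + 0
gcd(481, 378) = 1.
Track Bezout coefficients alongside the remainders: start with r₀ = 481 = a·1 + b·0 (s = 1, t = 0) and r₁ = 378 = a·0 + b·1 (s = 0, t = 1); each new remainder r_{k+1} = r_{k-1} − q_k·r_k inherits s_{k+1} = s_{k-1} − q_k·s_k, t_{k+1} = t_{k-1} − q_k·t_k, so r_k = a·s_k + b·t_k at every step:
  q = 1: r = 103, s = 1 − 1·0 = 1, t = 0 − 1·1 = -1  (check: 481·1 + 378·(-1) = 103)
  q = 3: r = 69, s = 0 − 3·1 = -3, t = 1 − 3·(-1) = 4  (check: 481·(-3) + 378·4 = 69)
  q = 1: r = 34, s = 1 − 1·(-3) = 4, t = -1 − 1·4 = -5  (check: 481·4 + 378·(-5) = 34)
  q = 2: r = 1, s = -3 − 2·4 = -11, t = 4 − 2·(-5) = 14  (check: 481·(-11) + 378·14 = 1)
The row with r = 1 (the gcd) gives the Bezout coefficients s = -11, t = 14.
Result: 481 · (-11) + 378 · (14) = 1.

gcd(481, 378) = 1; s = -11, t = 14 (check: 481·(-11) + 378·14 = 1).


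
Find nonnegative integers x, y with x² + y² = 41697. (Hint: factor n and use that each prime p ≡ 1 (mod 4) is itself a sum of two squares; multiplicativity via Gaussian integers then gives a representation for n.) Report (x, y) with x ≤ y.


Step 1: Factor n = 41697 = 3^2 · 41 · 113.
Step 2: Check the mod-4 condition on each prime factor: 3 ≡ 3 (mod 4), exponent 2 (must be even); 41 ≡ 1 (mod 4), exponent 1; 113 ≡ 1 (mod 4), exponent 1.
All primes ≡ 3 (mod 4) appear to even exponent (or don't appear), so by the two-squares theorem n IS expressible as a sum of two squares.
Step 3: Build a representation. Group n = k² · m with k = 3 and m = 41 · 113 = 4633 (a product of primes ≡ 1 (mod 4)); a representation of m scales to one of n via (k·x)² + (k·y)² = k²(x² + y²). Each prime p ≡ 1 (mod 4) is itself a sum of two squares; find a² by testing p − a² for a perfect square:
  41: 41 − 1² = 40, 41 − 2² = 37, 41 − 3² = 32, 41 − 4² = 25 = 5² ⇒ 41 = 4² + 5².
  113: 113 − 1² = 112, 113 − 2² = 109, 113 − 3² = 104, 113 − 4² = 97, 113 − 5² = 88, 113 − 6² = 77, 113 − 7² = 64 = 8² ⇒ 113 = 7² + 8².
  Combine using the Brahmagupta–Fibonacci identity (a² + b²)(c² + d²) = (ac − bd)² + (ad + bc)² = (ac + bd)² + (ad − bc)²:
  41 · 113 = 4633: from (4² + 5²)(7² + 8²), take (4·7 − 5·8, 4·8 + 5·7) = (28 − 40, 32 + 35) = (-12, 67); dropping signs (only squares matter) gives (12, 67); check 12² + 67² = 144 + 4489 = 4633 ✓.
  Scale by k = 3: (3·12, 3·67) = (36, 201).
Step 4: Order so x ≤ y and verify: 36² + 201² = 1296 + 40401 = 41697 = n. ✓

n = 41697 = 36² + 201² (one valid representation with x ≤ y).


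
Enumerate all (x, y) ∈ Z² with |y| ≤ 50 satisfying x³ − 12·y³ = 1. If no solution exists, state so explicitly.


The equation is x³ - 12y³ = 1. For fixed y, x³ = 12·y³ + 1, so a solution requires the RHS to be a perfect cube.
Strategy: iterate y from -50 to 50, compute RHS = 12·y³ + 1, and check whether it is a (positive or negative) perfect cube.
Check small values of y:
  y = 0: RHS = 1 = (1)³ ⇒ x = 1 works.
  y = 1: RHS = 13 is not a perfect cube.
  y = -1: RHS = -11 is not a perfect cube.
  y = 2: RHS = 97 is not a perfect cube.
  y = -2: RHS = -95 is not a perfect cube.
  y = 3: RHS = 325 is not a perfect cube.
  y = -3: RHS = -323 is not a perfect cube.
Continuing the search up to |y| = 50 finds no further solutions beyond those listed.
Collected solutions: (1, 0).

Solutions (with |y| ≤ 50): (1, 0).


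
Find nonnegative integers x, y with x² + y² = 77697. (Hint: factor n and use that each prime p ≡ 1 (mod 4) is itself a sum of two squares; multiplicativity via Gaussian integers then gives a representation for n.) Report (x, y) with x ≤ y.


Step 1: Factor n = 77697 = 3^2 · 89 · 97.
Step 2: Check the mod-4 condition on each prime factor: 3 ≡ 3 (mod 4), exponent 2 (must be even); 89 ≡ 1 (mod 4), exponent 1; 97 ≡ 1 (mod 4), exponent 1.
All primes ≡ 3 (mod 4) appear to even exponent (or don't appear), so by the two-squares theorem n IS expressible as a sum of two squares.
Step 3: Build a representation. Group n = k² · m with k = 3 and m = 89 · 97 = 8633 (a product of primes ≡ 1 (mod 4)); a representation of m scales to one of n via (k·x)² + (k·y)² = k²(x² + y²). Each prime p ≡ 1 (mod 4) is itself a sum of two squares; find a² by testing p − a² for a perfect square:
  89: 89 − 1² = 88, 89 − 2² = 85, 89 − 3² = 80, 89 − 4² = 73, 89 − 5² = 64 = 8² ⇒ 89 = 5² + 8².
  97: 97 − 1² = 96, 97 − 2² = 93, 97 − 3² = 88, 97 − 4² = 81 = 9² ⇒ 97 = 4² + 9².
  Combine using the Brahmagupta–Fibonacci identity (a² + b²)(c² + d²) = (ac − bd)² + (ad + bc)² = (ac + bd)² + (ad − bc)²:
  89 · 97 = 8633: from (5² + 8²)(4² + 9²), take (5·4 − 8·9, 5·9 + 8·4) = (20 − 72, 45 + 32) = (-52, 77); dropping signs (only squares matter) gives (52, 77); check 52² + 77² = 2704 + 5929 = 8633 ✓.
  Scale by k = 3: (3·52, 3·77) = (156, 231).
Step 4: Order so x ≤ y and verify: 156² + 231² = 24336 + 53361 = 77697 = n. ✓

n = 77697 = 156² + 231² (one valid representation with x ≤ y).


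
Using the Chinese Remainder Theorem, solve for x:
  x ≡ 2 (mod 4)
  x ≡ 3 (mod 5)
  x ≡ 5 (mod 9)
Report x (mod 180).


Moduli 4, 5, 9 are pairwise coprime; by CRT there is a unique solution modulo M = 4 · 5 · 9 = 180.
Solve pairwise, accumulating the modulus:
  Start with x ≡ 2 (mod 4).
  Combine with x ≡ 3 (mod 5): since gcd(4, 5) = 1, we get a unique residue mod 20.
    Write x = 2 + 4·t and substitute into x ≡ 3 (mod 5): 4·t ≡ 3 − 2 = 1 (mod 5).
    The inverse of 4 mod 5 is 4 (since 4·4 = 16 = 3·5 + 1), so t ≡ 4·1 = 4 ≡ 4 (mod 5).
    Then x = 2 + 4·4 = 18, valid modulo lcm(4, 5) = 20: x ≡ 18 (mod 20).
  Combine with x ≡ 5 (mod 9): since gcd(20, 9) = 1, we get a unique residue mod 180.
    Write x = 18 + 20·t and substitute into x ≡ 5 (mod 9): 20·t ≡ 5 − 18 = -13 (mod 9).
    Reduce coefficients mod 9: 2·t ≡ 5 (mod 9).
    The inverse of 2 mod 9 is 5 (since 2·5 = 10 = 1·9 + 1), so t ≡ 5·5 = 25 ≡ 7 (mod 9).
    Then x = 18 + 20·7 = 158, valid modulo lcm(20, 9) = 180: x ≡ 158 (mod 180).
Verify: 158 mod 4 = 2 ✓, 158 mod 5 = 3 ✓, 158 mod 9 = 5 ✓.

x ≡ 158 (mod 180).


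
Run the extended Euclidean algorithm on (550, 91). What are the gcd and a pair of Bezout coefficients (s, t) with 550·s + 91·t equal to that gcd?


Euclidean algorithm on (550, 91) — divide until remainder is 0:
  550 = 6 · 91 + 4
  91 = 22 · 4 + 3
  4 = 1 · 3 + 1
  3 = 3 · 1 + 0
gcd(550, 91) = 1.
Track Bezout coefficients alongside the remainders: start with r₀ = 550 = a·1 + b·0 (s = 1, t = 0) and r₁ = 91 = a·0 + b·1 (s = 0, t = 1); each new remainder r_{k+1} = r_{k-1} − q_k·r_k inherits s_{k+1} = s_{k-1} − q_k·s_k, t_{k+1} = t_{k-1} − q_k·t_k, so r_k = a·s_k + b·t_k at every step:
  q = 6: r = 4, s = 1 − 6·0 = 1, t = 0 − 6·1 = -6  (check: 550·1 + 91·(-6) = 4)
  q = 22: r = 3, s = 0 − 22·1 = -22, t = 1 − 22·(-6) = 133  (check: 550·(-22) + 91·133 = 3)
  q = 1: r = 1, s = 1 − 1·(-22) = 23, t = -6 − 1·133 = -139  (check: 550·23 + 91·(-139) = 1)
The row with r = 1 (the gcd) gives the Bezout coefficients s = 23, t = -139.
Result: 550 · (23) + 91 · (-139) = 1.

gcd(550, 91) = 1; s = 23, t = -139 (check: 550·23 + 91·(-139) = 1).


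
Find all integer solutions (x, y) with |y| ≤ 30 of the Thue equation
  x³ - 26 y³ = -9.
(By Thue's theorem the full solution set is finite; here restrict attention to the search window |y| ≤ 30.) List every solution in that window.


The equation is x³ - 26y³ = -9. For fixed y, x³ = 26·y³ − 9, so a solution requires the RHS to be a perfect cube.
Strategy: iterate y from -30 to 30, compute RHS = 26·y³ − 9, and check whether it is a (positive or negative) perfect cube.
Check small values of y:
  y = 0: RHS = -9 is not a perfect cube.
  y = 1: RHS = 17 is not a perfect cube.
  y = -1: RHS = -35 is not a perfect cube.
  y = 2: RHS = 199 is not a perfect cube.
  y = -2: RHS = -217 is not a perfect cube.
  y = 3: RHS = 693 is not a perfect cube.
  y = -3: RHS = -711 is not a perfect cube.
Continuing the search up to |y| = 30 finds no solutions either.
No (x, y) in the scanned range satisfies the equation.

No integer solutions with |y| ≤ 30.


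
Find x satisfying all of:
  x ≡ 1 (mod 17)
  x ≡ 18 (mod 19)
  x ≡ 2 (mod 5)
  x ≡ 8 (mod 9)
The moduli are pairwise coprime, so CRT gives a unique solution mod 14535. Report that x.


Product of moduli M = 17 · 19 · 5 · 9 = 14535.
Merge one congruence at a time:
  Start: x ≡ 1 (mod 17).
  Combine with x ≡ 18 (mod 19); new modulus lcm = 323.
    Write x = 1 + 17·t and substitute into x ≡ 18 (mod 19): 17·t ≡ 18 − 1 = 17 (mod 19).
    The inverse of 17 mod 19 is 9 (since 17·9 = 153 = 8·19 + 1), so t ≡ 9·17 = 153 ≡ 1 (mod 19).
    Then x = 1 + 17·1 = 18, valid modulo lcm(17, 19) = 323: x ≡ 18 (mod 323).
  Combine with x ≡ 2 (mod 5); new modulus lcm = 1615.
    Write x = 18 + 323·t and substitute into x ≡ 2 (mod 5): 323·t ≡ 2 − 18 = -16 (mod 5).
    Reduce coefficients mod 5: 3·t ≡ 4 (mod 5).
    The inverse of 3 mod 5 is 2 (since 3·2 = 6 = 1·5 + 1), so t ≡ 2·4 = 8 ≡ 3 (mod 5).
    Then x = 18 + 323·3 = 987, valid modulo lcm(323, 5) = 1615: x ≡ 987 (mod 1615).
  Combine with x ≡ 8 (mod 9); new modulus lcm = 14535.
    Write x = 987 + 1615·t and substitute into x ≡ 8 (mod 9): 1615·t ≡ 8 − 987 = -979 (mod 9).
    Reduce coefficients mod 9: 4·t ≡ 2 (mod 9).
    The inverse of 4 mod 9 is 7 (since 4·7 = 28 = 3·9 + 1), so t ≡ 7·2 = 14 ≡ 5 (mod 9).
    Then x = 987 + 1615·5 = 9062, valid modulo lcm(1615, 9) = 14535: x ≡ 9062 (mod 14535).
Verify against each original: 9062 mod 17 = 1, 9062 mod 19 = 18, 9062 mod 5 = 2, 9062 mod 9 = 8.

x ≡ 9062 (mod 14535).
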